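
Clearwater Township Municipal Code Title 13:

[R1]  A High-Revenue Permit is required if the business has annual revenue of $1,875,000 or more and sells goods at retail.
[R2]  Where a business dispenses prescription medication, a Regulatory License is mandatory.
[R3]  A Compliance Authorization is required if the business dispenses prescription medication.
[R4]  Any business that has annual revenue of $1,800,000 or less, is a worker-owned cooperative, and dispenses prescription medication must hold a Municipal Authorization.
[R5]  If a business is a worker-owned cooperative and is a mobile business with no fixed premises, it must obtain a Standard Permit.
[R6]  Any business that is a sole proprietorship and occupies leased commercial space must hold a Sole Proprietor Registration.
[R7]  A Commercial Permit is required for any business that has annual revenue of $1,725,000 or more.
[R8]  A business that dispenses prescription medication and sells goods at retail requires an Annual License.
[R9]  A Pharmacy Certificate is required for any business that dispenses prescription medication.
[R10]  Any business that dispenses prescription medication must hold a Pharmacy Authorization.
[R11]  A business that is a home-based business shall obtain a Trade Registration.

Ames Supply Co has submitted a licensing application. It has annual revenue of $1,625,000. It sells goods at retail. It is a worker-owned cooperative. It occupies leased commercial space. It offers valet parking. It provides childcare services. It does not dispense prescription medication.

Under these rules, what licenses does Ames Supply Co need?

None

[R1] revenue $1,625,000 < $1,875,000; sells goods at retail → High-Revenue Permit not required.
[R2] does not dispense prescription medication → Regulatory License not required.
[R3] does not dispense prescription medication → Compliance Authorization not required.
[R4] revenue $1,625,000 ≤ $1,800,000; is a worker-owned cooperative; does not dispense prescription medication → Municipal Authorization not required.
[R5] is a worker-owned cooperative; occupies leased commercial space (not: is a mobile business with no fixed premises) → Standard Permit not required.
[R6] is a worker-owned cooperative (not: is a sole proprietorship); occupies leased commercial space → Sole Proprietor Registration not required.
[R7] revenue $1,625,000 < $1,725,000 → Commercial Permit not required.
[R8] does not dispense prescription medication; sells goods at retail → Annual License not required.
[R9] does not dispense prescription medication → Pharmacy Certificate not required.
[R10] does not dispense prescription medication → Pharmacy Authorization not required.
[R11] occupies leased commercial space (not: is a home-based business) → Trade Registration not required.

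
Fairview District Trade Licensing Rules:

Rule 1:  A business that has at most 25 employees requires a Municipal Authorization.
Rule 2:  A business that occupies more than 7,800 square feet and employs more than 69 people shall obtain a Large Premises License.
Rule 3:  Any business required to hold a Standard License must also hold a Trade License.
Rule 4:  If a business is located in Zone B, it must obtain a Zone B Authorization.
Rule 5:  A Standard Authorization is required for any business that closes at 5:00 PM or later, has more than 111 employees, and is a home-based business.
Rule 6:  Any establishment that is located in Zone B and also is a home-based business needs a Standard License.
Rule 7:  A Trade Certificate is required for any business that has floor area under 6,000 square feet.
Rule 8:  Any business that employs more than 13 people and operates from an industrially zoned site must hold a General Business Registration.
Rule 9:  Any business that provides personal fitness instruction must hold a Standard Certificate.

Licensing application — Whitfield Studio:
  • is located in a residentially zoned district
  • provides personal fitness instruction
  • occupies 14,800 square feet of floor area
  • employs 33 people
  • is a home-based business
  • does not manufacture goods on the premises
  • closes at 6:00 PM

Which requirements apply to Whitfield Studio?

Standard Certificate

Rule 1: employees 33 > 25 → Municipal Authorization not required.
Rule 2: floor area 14,800 square feet > 7,800 square feet; employees 33 ≤ 69 → Large Premises License not required.
Rule 3: Standard License is not required → no effect.
Rule 4: is located in a residentially zoned district (not: is located in Zone B) → Zone B Authorization not required.
Rule 5: closes 6:00 PM, after 5:00 PM; employees 33 ≤ 111; is a home-based business → Standard Authorization not required.
Rule 6: is located in a residentially zoned district (not: is located in Zone B); is a home-based business → Standard License not required.
Rule 7: floor area 14,800 square feet ≥ 6,000 square feet → Trade Certificate not required.
Rule 8: employees 33 > 13; is a home-based business (not: operates from an industrially zoned site) → General Business Registration not required.
Rule 9: provides personal fitness instruction → Standard Certificate required.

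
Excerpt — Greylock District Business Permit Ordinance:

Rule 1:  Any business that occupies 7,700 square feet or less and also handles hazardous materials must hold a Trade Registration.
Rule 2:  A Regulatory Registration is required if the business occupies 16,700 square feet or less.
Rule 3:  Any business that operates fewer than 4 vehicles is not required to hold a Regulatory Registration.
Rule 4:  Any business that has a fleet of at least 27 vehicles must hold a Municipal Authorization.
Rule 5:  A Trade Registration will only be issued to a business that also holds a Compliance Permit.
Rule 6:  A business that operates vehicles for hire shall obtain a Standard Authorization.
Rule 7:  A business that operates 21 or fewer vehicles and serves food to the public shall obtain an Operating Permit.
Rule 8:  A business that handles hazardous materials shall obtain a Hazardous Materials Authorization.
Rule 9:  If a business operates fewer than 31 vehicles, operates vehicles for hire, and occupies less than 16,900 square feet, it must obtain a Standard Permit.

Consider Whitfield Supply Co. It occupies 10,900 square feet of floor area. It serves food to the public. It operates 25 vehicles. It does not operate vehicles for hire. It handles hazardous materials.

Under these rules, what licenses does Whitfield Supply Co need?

Rule 1: floor area 10,900 square feet > 7,700 square feet; handles hazardous materials → Trade Registration not required.
Rule 2: floor area 10,900 square feet ≤ 16,700 square feet → Regulatory Registration required.
Rule 3: vehicles 25 ≥ 4 → Regulatory Registration exemption does not apply.
Rule 4: vehicles 25 < 27 → Municipal Authorization not required.
Rule 5: Trade Registration is not required → no effect.
Rule 6: does not operate vehicles for hire → Standard Authorization not required.
Rule 7: vehicles 25 > 21; serves food to the public → Operating Permit not required.
Rule 8: handles hazardous materials → Hazardous Materials Authorization required.
Rule 9: vehicles 25 < 31; does not operate vehicles for hire; floor area 10,900 square feet < 16,900 square feet → Standard Permit not required.

Hazardous Materials Authorization, Regulatory Registration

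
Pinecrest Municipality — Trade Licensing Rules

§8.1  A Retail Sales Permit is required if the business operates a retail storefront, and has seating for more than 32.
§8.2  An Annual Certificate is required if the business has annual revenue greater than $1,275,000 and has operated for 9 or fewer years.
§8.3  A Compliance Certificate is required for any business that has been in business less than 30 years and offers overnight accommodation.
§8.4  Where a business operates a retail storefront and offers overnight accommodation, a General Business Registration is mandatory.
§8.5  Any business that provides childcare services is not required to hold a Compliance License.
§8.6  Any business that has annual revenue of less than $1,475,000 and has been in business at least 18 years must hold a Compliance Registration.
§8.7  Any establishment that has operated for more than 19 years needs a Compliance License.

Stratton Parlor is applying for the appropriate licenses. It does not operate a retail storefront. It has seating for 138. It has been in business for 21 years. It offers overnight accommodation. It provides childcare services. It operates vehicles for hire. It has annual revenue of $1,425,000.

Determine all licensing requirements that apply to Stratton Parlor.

Compliance Certificate, Compliance Registration

§8.1 does not operate a retail storefront; seating 138 > 32 → Retail Sales Permit not required.
§8.2 revenue $1,425,000 > $1,275,000; years in business 21 > 9 → Annual Certificate not required.
§8.3 years in business 21 < 30; offers overnight accommodation → Compliance Certificate required.
§8.4 does not operate a retail storefront; offers overnight accommodation → General Business Registration not required.
§8.5 provides childcare services → exempt from Compliance License.
§8.6 revenue $1,425,000 < $1,475,000; years in business 21 ≥ 18 → Compliance Registration required.
§8.7 years in business 21 > 19 → Compliance License required.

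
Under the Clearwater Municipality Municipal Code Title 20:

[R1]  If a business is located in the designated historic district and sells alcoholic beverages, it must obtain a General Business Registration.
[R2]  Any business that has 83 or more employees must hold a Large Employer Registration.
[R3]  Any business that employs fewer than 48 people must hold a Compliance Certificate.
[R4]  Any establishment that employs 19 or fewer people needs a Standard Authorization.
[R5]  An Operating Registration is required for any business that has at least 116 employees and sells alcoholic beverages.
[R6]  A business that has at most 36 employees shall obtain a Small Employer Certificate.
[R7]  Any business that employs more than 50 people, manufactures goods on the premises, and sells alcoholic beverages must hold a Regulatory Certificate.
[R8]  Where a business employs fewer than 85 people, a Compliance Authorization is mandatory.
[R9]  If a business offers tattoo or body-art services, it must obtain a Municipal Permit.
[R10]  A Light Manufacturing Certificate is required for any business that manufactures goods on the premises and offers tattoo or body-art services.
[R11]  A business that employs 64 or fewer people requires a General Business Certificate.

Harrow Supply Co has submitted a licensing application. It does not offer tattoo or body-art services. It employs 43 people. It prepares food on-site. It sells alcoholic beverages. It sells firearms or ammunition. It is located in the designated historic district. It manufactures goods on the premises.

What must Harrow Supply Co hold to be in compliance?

[R1] is located in the designated historic district; sells alcoholic beverages → General Business Registration required.
[R2] employees 43 < 83 → Large Employer Registration not required.
[R3] employees 43 < 48 → Compliance Certificate required.
[R4] employees 43 > 19 → Standard Authorization not required.
[R5] employees 43 < 116; sells alcoholic beverages → Operating Registration not required.
[R6] employees 43 > 36 → Small Employer Certificate not required.
[R7] employees 43 ≤ 50; manufactures goods on the premises; sells alcoholic beverages → Regulatory Certificate not required.
[R8] employees 43 < 85 → Compliance Authorization required.
[R9] does not offer tattoo or body-art services → Municipal Permit not required.
[R10] manufactures goods on the premises; does not offer tattoo or body-art services → Light Manufacturing Certificate not required.
[R11] employees 43 ≤ 64 → General Business Certificate required.

Compliance Authorization, Compliance Certificate, General Business Certificate, General Business Registration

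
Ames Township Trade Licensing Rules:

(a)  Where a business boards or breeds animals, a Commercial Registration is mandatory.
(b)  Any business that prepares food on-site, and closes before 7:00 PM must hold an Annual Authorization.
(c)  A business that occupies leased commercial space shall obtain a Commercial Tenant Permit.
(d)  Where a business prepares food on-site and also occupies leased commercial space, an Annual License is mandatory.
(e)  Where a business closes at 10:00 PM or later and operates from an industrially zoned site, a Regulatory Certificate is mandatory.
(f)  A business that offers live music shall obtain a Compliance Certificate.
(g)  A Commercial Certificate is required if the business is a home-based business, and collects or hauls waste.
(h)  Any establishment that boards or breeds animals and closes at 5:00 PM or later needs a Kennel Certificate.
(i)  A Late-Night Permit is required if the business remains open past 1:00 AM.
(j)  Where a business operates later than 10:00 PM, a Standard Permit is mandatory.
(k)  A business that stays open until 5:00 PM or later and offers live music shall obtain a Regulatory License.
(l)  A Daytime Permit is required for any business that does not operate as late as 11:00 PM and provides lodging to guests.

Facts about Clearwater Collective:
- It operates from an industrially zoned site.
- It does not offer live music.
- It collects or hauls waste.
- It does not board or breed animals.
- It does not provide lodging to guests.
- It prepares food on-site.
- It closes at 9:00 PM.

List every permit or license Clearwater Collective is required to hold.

(a) does not board or breed animals → Commercial Registration not required.
(b) prepares food on-site; closes 9:00 PM, after 7:00 PM → Annual Authorization not required.
(c) operates from an industrially zoned site (not: occupies leased commercial space) → Commercial Tenant Permit not required.
(d) prepares food on-site; operates from an industrially zoned site (not: occupies leased commercial space) → Annual License not required.
(e) closes 9:00 PM, at/before 10:00 PM; operates from an industrially zoned site → Regulatory Certificate not required.
(f) does not offer live music → Compliance Certificate not required.
(g) operates from an industrially zoned site (not: is a home-based business); collects or hauls waste → Commercial Certificate not required.
(h) does not board or breed animals; closes 9:00 PM, after 5:00 PM → Kennel Certificate not required.
(i) closes 9:00 PM, at/before 1:00 AM → Late-Night Permit not required.
(j) closes 9:00 PM, at/before 10:00 PM → Standard Permit not required.
(k) closes 9:00 PM, after 5:00 PM; does not offer live music → Regulatory License not required.
(l) closes 9:00 PM, at/before 11:00 PM; does not provide lodging to guests → Daytime Permit not required.

None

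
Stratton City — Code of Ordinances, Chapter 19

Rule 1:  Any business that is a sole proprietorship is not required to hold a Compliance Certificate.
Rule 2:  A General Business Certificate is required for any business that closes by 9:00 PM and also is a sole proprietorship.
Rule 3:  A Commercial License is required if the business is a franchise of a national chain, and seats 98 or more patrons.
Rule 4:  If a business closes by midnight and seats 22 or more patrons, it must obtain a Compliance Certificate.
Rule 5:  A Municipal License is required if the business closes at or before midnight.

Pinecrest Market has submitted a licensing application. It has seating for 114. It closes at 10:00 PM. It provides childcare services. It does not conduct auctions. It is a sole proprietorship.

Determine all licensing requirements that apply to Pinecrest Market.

Municipal License

Rule 1: is a sole proprietorship → exempt from Compliance Certificate.
Rule 2: closes 10:00 PM, after 9:00 PM; is a sole proprietorship → General Business Certificate not required.
Rule 3: is a sole proprietorship (not: is a franchise of a national chain); seating 114 ≥ 98 → Commercial License not required.
Rule 4: closes 10:00 PM, at/before midnight; seating 114 ≥ 22 → Compliance Certificate required.
Rule 5: closes 10:00 PM, at/before midnight → Municipal License required.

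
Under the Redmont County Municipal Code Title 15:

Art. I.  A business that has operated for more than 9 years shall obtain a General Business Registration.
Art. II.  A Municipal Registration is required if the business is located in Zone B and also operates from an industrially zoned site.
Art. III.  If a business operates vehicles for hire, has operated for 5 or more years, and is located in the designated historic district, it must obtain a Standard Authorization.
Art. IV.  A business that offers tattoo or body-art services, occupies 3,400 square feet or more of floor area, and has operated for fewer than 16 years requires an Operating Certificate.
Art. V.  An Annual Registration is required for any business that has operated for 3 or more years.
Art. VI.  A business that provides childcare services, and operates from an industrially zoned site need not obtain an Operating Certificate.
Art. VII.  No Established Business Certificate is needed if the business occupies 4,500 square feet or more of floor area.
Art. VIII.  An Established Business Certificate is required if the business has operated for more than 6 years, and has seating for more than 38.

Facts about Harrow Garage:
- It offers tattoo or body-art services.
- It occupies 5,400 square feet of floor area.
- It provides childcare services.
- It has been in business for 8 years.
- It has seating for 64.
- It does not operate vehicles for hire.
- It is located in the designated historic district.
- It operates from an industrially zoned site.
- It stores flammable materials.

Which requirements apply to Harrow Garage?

Annual Registration

Art. I. years in business 8 ≤ 9 → General Business Registration not required.
Art. II. is located in the designated historic district (not: is located in Zone B); operates from an industrially zoned site → Municipal Registration not required.
Art. III. does not operate vehicles for hire; years in business 8 ≥ 5; is located in the designated historic district → Standard Authorization not required.
Art. IV. offers tattoo or body-art services; floor area 5,400 square feet ≥ 3,400 square feet; years in business 8 < 16 → Operating Certificate required.
Art. V. years in business 8 ≥ 3 → Annual Registration required.
Art. VI. provides childcare services; operates from an industrially zoned site → exempt from Operating Certificate.
Art. VII. floor area 5,400 square feet ≥ 4,500 square feet → exempt from Established Business Certificate.
Art. VIII. years in business 8 > 6; seating 64 > 38 → Established Business Certificate required.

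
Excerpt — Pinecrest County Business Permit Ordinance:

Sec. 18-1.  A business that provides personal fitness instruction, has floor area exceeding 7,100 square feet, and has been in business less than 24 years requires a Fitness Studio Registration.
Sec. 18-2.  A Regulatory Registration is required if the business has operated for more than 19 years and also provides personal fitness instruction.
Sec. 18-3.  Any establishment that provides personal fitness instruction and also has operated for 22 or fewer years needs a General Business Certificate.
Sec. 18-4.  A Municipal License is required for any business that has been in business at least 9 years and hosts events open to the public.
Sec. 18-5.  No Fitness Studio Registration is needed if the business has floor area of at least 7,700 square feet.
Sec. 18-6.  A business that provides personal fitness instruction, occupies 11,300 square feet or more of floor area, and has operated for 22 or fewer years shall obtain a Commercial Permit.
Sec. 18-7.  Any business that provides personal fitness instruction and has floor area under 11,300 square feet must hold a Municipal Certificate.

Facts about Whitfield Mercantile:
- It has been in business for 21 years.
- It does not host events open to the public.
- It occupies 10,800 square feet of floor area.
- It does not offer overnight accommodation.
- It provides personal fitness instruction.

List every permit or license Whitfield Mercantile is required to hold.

Sec. 18-1. provides personal fitness instruction; floor area 10,800 square feet > 7,100 square feet; years in business 21 < 24 → Fitness Studio Registration required.
Sec. 18-2. years in business 21 > 19; provides personal fitness instruction → Regulatory Registration required.
Sec. 18-3. provides personal fitness instruction; years in business 21 ≤ 22 → General Business Certificate required.
Sec. 18-4. years in business 21 ≥ 9; does not host events open to the public → Municipal License not required.
Sec. 18-5. floor area 10,800 square feet ≥ 7,700 square feet → exempt from Fitness Studio Registration.
Sec. 18-6. provides personal fitness instruction; floor area 10,800 square feet < 11,300 square feet; years in business 21 ≤ 22 → Commercial Permit not required.
Sec. 18-7. provides personal fitness instruction; floor area 10,800 square feet < 11,300 square feet → Municipal Certificate required.

General Business Certificate, Municipal Certificate, Regulatory Registration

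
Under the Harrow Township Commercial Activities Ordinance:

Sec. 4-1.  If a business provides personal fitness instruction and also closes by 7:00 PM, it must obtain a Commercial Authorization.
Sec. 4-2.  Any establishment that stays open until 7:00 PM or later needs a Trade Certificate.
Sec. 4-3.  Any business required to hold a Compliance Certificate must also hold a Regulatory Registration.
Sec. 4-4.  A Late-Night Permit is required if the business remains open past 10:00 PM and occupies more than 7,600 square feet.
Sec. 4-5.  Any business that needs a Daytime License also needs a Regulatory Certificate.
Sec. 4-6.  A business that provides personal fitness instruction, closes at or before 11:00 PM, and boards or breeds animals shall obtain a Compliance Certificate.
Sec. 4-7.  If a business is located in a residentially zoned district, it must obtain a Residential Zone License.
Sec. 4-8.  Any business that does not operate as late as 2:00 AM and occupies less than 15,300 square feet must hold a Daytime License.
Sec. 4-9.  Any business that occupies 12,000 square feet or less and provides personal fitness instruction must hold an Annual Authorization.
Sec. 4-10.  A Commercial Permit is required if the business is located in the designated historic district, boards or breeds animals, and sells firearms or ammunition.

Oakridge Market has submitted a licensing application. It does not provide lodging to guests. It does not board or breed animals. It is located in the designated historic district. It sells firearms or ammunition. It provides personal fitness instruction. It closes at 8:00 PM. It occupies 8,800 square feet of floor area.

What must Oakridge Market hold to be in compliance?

Sec. 4-1. provides personal fitness instruction; closes 8:00 PM, after 7:00 PM → Commercial Authorization not required.
Sec. 4-2. closes 8:00 PM, after 7:00 PM → Trade Certificate required.
Sec. 4-3. Compliance Certificate is not required → no effect.
Sec. 4-4. closes 8:00 PM, at/before 10:00 PM; floor area 8,800 square feet > 7,600 square feet → Late-Night Permit not required.
Sec. 4-5. Daytime License is required → Regulatory Certificate also required.
Sec. 4-6. provides personal fitness instruction; closes 8:00 PM, at/before 11:00 PM; does not board or breed animals → Compliance Certificate not required.
Sec. 4-7. is located in the designated historic district (not: is located in a residentially zoned district) → Residential Zone License not required.
Sec. 4-8. closes 8:00 PM, at/before 2:00 AM; floor area 8,800 square feet < 15,300 square feet → Daytime License required.
Sec. 4-9. floor area 8,800 square feet ≤ 12,000 square feet; provides personal fitness instruction → Annual Authorization required.
Sec. 4-10. is located in the designated historic district; does not board or breed animals; sells firearms or ammunition → Commercial Permit not required.

Annual Authorization, Daytime License, Regulatory Certificate, Trade Certificate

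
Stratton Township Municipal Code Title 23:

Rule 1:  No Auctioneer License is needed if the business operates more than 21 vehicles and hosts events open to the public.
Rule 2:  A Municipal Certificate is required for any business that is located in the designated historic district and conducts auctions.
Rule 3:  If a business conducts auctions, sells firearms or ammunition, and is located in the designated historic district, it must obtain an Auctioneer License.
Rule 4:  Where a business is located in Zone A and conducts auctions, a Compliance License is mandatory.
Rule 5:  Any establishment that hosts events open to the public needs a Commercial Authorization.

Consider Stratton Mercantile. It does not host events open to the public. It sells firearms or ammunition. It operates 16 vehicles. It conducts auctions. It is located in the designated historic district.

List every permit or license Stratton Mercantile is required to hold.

Auctioneer License, Municipal Certificate

Rule 1: vehicles 16 ≤ 21; does not host events open to the public → Auctioneer License exemption does not apply.
Rule 2: is located in the designated historic district; conducts auctions → Municipal Certificate required.
Rule 3: conducts auctions; sells firearms or ammunition; is located in the designated historic district → Auctioneer License required.
Rule 4: is located in the designated historic district (not: is located in Zone A); conducts auctions → Compliance License not required.
Rule 5: does not host events open to the public → Commercial Authorization not required.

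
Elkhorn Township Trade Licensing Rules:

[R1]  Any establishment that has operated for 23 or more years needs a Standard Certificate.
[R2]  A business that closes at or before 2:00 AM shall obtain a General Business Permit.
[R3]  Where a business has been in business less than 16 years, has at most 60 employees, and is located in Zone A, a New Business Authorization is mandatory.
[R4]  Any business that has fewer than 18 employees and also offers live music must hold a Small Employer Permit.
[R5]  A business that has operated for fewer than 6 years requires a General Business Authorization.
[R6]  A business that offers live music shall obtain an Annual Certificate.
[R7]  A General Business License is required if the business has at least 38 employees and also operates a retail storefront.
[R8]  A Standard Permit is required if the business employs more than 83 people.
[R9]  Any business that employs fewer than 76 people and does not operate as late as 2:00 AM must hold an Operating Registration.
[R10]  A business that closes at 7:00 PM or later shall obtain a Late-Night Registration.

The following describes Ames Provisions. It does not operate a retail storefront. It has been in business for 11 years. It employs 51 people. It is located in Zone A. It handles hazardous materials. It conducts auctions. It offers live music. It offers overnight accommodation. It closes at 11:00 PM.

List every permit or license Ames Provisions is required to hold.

[R1] years in business 11 < 23 → Standard Certificate not required.
[R2] closes 11:00 PM, at/before 2:00 AM → General Business Permit required.
[R3] years in business 11 < 16; employees 51 ≤ 60; is located in Zone A → New Business Authorization required.
[R4] employees 51 ≥ 18; offers live music → Small Employer Permit not required.
[R5] years in business 11 ≥ 6 → General Business Authorization not required.
[R6] offers live music → Annual Certificate required.
[R7] employees 51 ≥ 38; does not operate a retail storefront → General Business License not required.
[R8] employees 51 ≤ 83 → Standard Permit not required.
[R9] employees 51 < 76; closes 11:00 PM, at/before 2:00 AM → Operating Registration required.
[R10] closes 11:00 PM, after 7:00 PM → Late-Night Registration required.

Annual Certificate, General Business Permit, Late-Night Registration, New Business Authorization, Operating Registration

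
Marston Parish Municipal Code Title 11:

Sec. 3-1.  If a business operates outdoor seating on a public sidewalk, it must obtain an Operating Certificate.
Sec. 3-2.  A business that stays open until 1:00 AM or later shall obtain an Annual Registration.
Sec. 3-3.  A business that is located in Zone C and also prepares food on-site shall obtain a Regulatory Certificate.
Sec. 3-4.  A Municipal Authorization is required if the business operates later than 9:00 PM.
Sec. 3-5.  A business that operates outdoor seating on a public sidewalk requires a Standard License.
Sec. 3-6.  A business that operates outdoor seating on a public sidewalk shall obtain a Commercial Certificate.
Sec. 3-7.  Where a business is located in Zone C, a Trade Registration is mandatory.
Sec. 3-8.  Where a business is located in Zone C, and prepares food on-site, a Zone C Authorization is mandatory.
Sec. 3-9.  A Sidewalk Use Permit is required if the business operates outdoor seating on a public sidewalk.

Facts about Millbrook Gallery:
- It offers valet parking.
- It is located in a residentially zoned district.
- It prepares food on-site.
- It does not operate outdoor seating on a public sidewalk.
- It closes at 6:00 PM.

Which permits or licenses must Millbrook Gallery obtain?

None

Sec. 3-1. does not operate outdoor seating on a public sidewalk → Operating Certificate not required.
Sec. 3-2. closes 6:00 PM, at/before 1:00 AM → Annual Registration not required.
Sec. 3-3. is located in a residentially zoned district (not: is located in Zone C); prepares food on-site → Regulatory Certificate not required.
Sec. 3-4. closes 6:00 PM, at/before 9:00 PM → Municipal Authorization not required.
Sec. 3-5. does not operate outdoor seating on a public sidewalk → Standard License not required.
Sec. 3-6. does not operate outdoor seating on a public sidewalk → Commercial Certificate not required.
Sec. 3-7. is located in a residentially zoned district (not: is located in Zone C) → Trade Registration not required.
Sec. 3-8. is located in a residentially zoned district (not: is located in Zone C); prepares food on-site → Zone C Authorization not required.
Sec. 3-9. does not operate outdoor seating on a public sidewalk → Sidewalk Use Permit not required.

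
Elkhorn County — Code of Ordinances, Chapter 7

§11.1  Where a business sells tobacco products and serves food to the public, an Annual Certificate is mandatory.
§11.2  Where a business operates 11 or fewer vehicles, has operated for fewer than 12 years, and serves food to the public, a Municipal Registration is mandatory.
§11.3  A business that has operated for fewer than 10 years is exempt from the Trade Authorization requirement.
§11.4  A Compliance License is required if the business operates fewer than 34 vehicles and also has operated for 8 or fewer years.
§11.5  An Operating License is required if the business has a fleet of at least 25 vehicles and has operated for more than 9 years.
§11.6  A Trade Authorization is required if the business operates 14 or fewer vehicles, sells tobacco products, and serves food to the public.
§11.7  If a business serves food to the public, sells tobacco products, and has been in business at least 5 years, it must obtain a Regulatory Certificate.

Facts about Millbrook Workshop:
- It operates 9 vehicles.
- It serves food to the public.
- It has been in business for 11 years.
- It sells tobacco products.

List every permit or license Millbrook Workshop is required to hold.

Annual Certificate, Municipal Registration, Regulatory Certificate, Trade Authorization

§11.1 sells tobacco products; serves food to the public → Annual Certificate required.
§11.2 vehicles 9 ≤ 11; years in business 11 < 12; serves food to the public → Municipal Registration required.
§11.3 years in business 11 ≥ 10 → Trade Authorization exemption does not apply.
§11.4 vehicles 9 < 34; years in business 11 > 8 → Compliance License not required.
§11.5 vehicles 9 < 25; years in business 11 > 9 → Operating License not required.
§11.6 vehicles 9 ≤ 14; sells tobacco products; serves food to the public → Trade Authorization required.
§11.7 serves food to the public; sells tobacco products; years in business 11 ≥ 5 → Regulatory Certificate required.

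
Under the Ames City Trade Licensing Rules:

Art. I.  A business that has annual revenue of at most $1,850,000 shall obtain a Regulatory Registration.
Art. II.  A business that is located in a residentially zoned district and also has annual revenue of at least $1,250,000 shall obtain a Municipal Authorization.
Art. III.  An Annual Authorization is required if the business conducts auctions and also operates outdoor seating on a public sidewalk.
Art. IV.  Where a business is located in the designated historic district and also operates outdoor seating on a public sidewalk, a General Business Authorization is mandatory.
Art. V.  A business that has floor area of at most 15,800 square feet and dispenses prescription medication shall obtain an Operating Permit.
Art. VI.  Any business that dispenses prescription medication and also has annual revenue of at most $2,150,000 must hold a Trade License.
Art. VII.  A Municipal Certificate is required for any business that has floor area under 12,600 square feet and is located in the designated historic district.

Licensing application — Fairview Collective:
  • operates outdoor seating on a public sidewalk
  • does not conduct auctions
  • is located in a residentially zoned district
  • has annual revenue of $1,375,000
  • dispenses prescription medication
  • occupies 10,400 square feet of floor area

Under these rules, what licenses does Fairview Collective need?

Art. I. revenue $1,375,000 ≤ $1,850,000 → Regulatory Registration required.
Art. II. is located in a residentially zoned district; revenue $1,375,000 ≥ $1,250,000 → Municipal Authorization required.
Art. III. does not conduct auctions; operates outdoor seating on a public sidewalk → Annual Authorization not required.
Art. IV. is located in a residentially zoned district (not: is located in the designated historic district); operates outdoor seating on a public sidewalk → General Business Authorization not required.
Art. V. floor area 10,400 square feet ≤ 15,800 square feet; dispenses prescription medication → Operating Permit required.
Art. VI. dispenses prescription medication; revenue $1,375,000 ≤ $2,150,000 → Trade License required.
Art. VII. floor area 10,400 square feet < 12,600 square feet; is located in a residentially zoned district (not: is located in the designated historic district) → Municipal Certificate not required.

Municipal Authorization, Operating Permit, Regulatory Registration, Trade License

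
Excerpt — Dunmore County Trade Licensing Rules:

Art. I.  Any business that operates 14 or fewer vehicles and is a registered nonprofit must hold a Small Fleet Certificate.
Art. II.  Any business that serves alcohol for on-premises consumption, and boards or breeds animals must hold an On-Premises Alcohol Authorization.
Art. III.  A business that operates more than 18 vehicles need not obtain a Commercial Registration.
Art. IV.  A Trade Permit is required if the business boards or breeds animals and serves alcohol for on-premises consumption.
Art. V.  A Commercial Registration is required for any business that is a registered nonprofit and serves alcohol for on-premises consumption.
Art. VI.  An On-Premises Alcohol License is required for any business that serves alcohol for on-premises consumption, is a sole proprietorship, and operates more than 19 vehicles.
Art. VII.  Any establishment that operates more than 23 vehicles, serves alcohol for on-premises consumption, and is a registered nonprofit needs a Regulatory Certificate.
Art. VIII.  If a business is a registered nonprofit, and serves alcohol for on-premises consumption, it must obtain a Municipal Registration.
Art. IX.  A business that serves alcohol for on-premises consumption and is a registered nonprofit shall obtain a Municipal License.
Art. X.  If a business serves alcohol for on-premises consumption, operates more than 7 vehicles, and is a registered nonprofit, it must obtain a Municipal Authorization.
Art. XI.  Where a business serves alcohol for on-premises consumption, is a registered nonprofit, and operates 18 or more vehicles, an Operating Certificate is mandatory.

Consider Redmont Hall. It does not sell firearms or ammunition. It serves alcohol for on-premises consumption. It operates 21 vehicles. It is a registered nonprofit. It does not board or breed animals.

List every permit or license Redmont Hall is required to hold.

Art. I. vehicles 21 > 14; is a registered nonprofit → Small Fleet Certificate not required.
Art. II. serves alcohol for on-premises consumption; does not board or breed animals → On-Premises Alcohol Authorization not required.
Art. III. vehicles 21 > 18 → exempt from Commercial Registration.
Art. IV. does not board or breed animals; serves alcohol for on-premises consumption → Trade Permit not required.
Art. V. is a registered nonprofit; serves alcohol for on-premises consumption → Commercial Registration required.
Art. VI. serves alcohol for on-premises consumption; is a registered nonprofit (not: is a sole proprietorship); vehicles 21 > 19 → On-Premises Alcohol License not required.
Art. VII. vehicles 21 ≤ 23; serves alcohol for on-premises consumption; is a registered nonprofit → Regulatory Certificate not required.
Art. VIII. is a registered nonprofit; serves alcohol for on-premises consumption → Municipal Registration required.
Art. IX. serves alcohol for on-premises consumption; is a registered nonprofit → Municipal License required.
Art. X. serves alcohol for on-premises consumption; vehicles 21 > 7; is a registered nonprofit → Municipal Authorization required.
Art. XI. serves alcohol for on-premises consumption; is a registered nonprofit; vehicles 21 ≥ 18 → Operating Certificate required.

Municipal Authorization, Municipal License, Municipal Registration, Operating Certificate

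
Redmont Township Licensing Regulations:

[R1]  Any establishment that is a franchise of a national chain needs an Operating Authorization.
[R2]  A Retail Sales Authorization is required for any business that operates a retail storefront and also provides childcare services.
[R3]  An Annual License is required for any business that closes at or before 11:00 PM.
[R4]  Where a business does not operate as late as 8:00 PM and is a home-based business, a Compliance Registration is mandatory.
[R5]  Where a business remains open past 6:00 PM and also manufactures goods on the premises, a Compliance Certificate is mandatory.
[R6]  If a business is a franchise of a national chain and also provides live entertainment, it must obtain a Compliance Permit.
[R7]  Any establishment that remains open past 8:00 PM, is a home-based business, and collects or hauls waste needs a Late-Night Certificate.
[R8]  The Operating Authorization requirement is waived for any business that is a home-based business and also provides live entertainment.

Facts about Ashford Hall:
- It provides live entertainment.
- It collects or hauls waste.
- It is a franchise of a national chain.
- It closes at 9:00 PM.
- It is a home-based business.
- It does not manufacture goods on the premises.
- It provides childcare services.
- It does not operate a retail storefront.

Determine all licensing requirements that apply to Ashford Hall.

Annual License, Compliance Permit, Late-Night Certificate

[R1] is a franchise of a national chain → Operating Authorization required.
[R2] does not operate a retail storefront; provides childcare services → Retail Sales Authorization not required.
[R3] closes 9:00 PM, at/before 11:00 PM → Annual License required.
[R4] closes 9:00 PM, after 8:00 PM; is a home-based business → Compliance Registration not required.
[R5] closes 9:00 PM, after 6:00 PM; does not manufacture goods on the premises → Compliance Certificate not required.
[R6] is a franchise of a national chain; provides live entertainment → Compliance Permit required.
[R7] closes 9:00 PM, after 8:00 PM; is a home-based business; collects or hauls waste → Late-Night Certificate required.
[R8] is a home-based business; provides live entertainment → exempt from Operating Authorization.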